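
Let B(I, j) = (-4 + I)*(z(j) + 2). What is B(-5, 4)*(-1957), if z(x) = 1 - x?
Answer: -17613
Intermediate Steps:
B(I, j) = (-4 + I)*(3 - j) (B(I, j) = (-4 + I)*((1 - j) + 2) = (-4 + I)*(3 - j))
B(-5, 4)*(-1957) = (-12 + 3*(-5) + 4*4 - 1*(-5)*4)*(-1957) = (-12 - 15 + 16 + 20)*(-1957) = 9*(-1957) = -17613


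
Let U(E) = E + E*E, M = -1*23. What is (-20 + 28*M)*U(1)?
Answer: -1328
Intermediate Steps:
M = -23
U(E) = E + E²
(-20 + 28*M)*U(1) = (-20 + 28*(-23))*(1*(1 + 1)) = (-20 - 644)*(1*2) = -664*2 = -1328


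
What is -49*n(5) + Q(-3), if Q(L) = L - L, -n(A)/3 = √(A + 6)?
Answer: 147*√11 ≈ 487.54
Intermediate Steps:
n(A) = -3*√(6 + A) (n(A) = -3*√(A + 6) = -3*√(6 + A))
Q(L) = 0
-49*n(5) + Q(-3) = -(-147)*√(6 + 5) + 0 = -(-147)*√11 + 0 = 147*√11 + 0 = 147*√11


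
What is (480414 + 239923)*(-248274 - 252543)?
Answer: -360757015329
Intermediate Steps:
(480414 + 239923)*(-248274 - 252543) = 720337*(-500817) = -360757015329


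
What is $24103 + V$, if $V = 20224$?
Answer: $44327$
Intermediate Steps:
$24103 + V = 24103 + 20224 = 44327$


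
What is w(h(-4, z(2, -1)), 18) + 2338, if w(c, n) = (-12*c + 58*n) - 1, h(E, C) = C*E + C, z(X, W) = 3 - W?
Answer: 3525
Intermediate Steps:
h(E, C) = C + C*E
w(c, n) = -1 - 12*c + 58*n
w(h(-4, z(2, -1)), 18) + 2338 = (-1 - 12*(3 - 1*(-1))*(1 - 4) + 58*18) + 2338 = (-1 - 12*(3 + 1)*(-3) + 1044) + 2338 = (-1 - 48*(-3) + 1044) + 2338 = (-1 - 12*(-12) + 1044) + 2338 = (-1 + 144 + 1044) + 2338 = 1187 + 2338 = 3525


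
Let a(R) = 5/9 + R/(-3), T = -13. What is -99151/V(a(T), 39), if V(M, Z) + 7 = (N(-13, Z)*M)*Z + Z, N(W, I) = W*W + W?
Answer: -99151/29776 ≈ -3.3299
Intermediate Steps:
N(W, I) = W + W² (N(W, I) = W² + W = W + W²)
a(R) = 5/9 - R/3 (a(R) = 5*(⅑) + R*(-⅓) = 5/9 - R/3)
V(M, Z) = -7 + Z + 156*M*Z (V(M, Z) = -7 + (((-13*(1 - 13))*M)*Z + Z) = -7 + (((-13*(-12))*M)*Z + Z) = -7 + ((156*M)*Z + Z) = -7 + (156*M*Z + Z) = -7 + (Z + 156*M*Z) = -7 + Z + 156*M*Z)
-99151/V(a(T), 39) = -99151/(-7 + 39 + 156*(5/9 - ⅓*(-13))*39) = -99151/(-7 + 39 + 156*(5/9 + 13/3)*39) = -99151/(-7 + 39 + 156*(44/9)*39) = -99151/(-7 + 39 + 29744) = -99151/29776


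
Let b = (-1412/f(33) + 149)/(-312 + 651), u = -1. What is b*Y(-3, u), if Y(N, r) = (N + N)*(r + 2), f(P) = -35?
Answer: -13254/3955 ≈ -3.3512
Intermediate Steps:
Y(N, r) = 2*N*(2 + r) (Y(N, r) = (2*N)*(2 + r) = 2*N*(2 + r))
b = 2209/3955 (b = (-1412/(-35) + 149)/(-312 + 651) = (-1412*(-1/35) + 149)/339 = (1412/35 + 149)*(1/339) = (6627/35)*(1/339) = 2209/3955 ≈ 0.55853)
b*Y(-3, u) = 2209*(2*(-3)*(2 - 1))/3955 = 2209*(2*(-3)*1)/3955 = (2209/3955)*(-6) = -13254/3955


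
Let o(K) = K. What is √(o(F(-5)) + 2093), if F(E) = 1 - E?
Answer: √2099 ≈ 45.815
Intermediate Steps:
√(o(F(-5)) + 2093) = √((1 - 1*(-5)) + 2093) = √((1 + 5) + 2093) = √(6 + 2093) = √2099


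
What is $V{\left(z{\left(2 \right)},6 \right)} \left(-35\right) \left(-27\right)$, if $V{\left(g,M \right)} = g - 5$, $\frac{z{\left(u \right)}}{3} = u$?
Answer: $945$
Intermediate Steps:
$z{\left(u \right)} = 3 u$
$V{\left(g,M \right)} = -5 + g$
$V{\left(z{\left(2 \right)},6 \right)} \left(-35\right) \left(-27\right) = \left(-5 + 3 \cdot 2\right) \left(-35\right) \left(-27\right) = \left(-5 + 6\right) \left(-35\right) \left(-27\right) = 1 \left(-35\right) \left(-27\right) = \left(-35\right) \left(-27\right) = 945$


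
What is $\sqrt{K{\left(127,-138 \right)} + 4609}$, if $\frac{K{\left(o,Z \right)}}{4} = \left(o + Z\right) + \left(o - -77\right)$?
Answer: $\sqrt{5381} \approx 73.355$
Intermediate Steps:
$K{\left(o,Z \right)} = 308 + 4 Z + 8 o$ ($K{\left(o,Z \right)} = 4 \left(\left(o + Z\right) + \left(o - -77\right)\right) = 4 \left(\left(Z + o\right) + \left(o + 77\right)\right) = 4 \left(\left(Z + o\right) + \left(77 + o\right)\right) = 4 \left(77 + Z + 2 o\right) = 308 + 4 Z + 8 o$)
$\sqrt{K{\left(127,-138 \right)} + 4609} = \sqrt{\left(308 + 4 \left(-138\right) + 8 \cdot 127\right) + 4609} = \sqrt{\left(308 - 552 + 1016\right) + 4609} = \sqrt{772 + 4609} = \sqrt{5381}$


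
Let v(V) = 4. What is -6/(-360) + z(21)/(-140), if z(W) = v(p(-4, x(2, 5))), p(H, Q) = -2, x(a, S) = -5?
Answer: -1/84 ≈ -0.011905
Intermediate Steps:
z(W) = 4
-6/(-360) + z(21)/(-140) = -6/(-360) + 4/(-140) = -6*(-1/360) + 4*(-1/140) = 1/60 - 1/35 = -1/84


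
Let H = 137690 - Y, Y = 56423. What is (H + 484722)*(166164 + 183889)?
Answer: 198126147417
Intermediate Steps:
H = 81267 (H = 137690 - 1*56423 = 137690 - 56423 = 81267)
(H + 484722)*(166164 + 183889) = (81267 + 484722)*(166164 + 183889) = 565989*350053 = 198126147417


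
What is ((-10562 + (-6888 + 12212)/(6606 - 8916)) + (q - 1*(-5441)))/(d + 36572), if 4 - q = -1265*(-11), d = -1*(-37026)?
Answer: -999301/3863895 ≈ -0.25863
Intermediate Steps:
d = 37026
q = -13911 (q = 4 - (-1265)*(-11) = 4 - 1*13915 = 4 - 13915 = -13911)
((-10562 + (-6888 + 12212)/(6606 - 8916)) + (q - 1*(-5441)))/(d + 36572) = ((-10562 + (-6888 + 12212)/(6606 - 8916)) + (-13911 - 1*(-5441)))/(37026 + 36572) = ((-10562 + 5324/(-2310)) + (-13911 + 5441))/73598 = ((-10562 + 5324*(-1/2310)) - 8470)*(1/73598) = ((-10562 - 242/105) - 8470)*(1/73598) = (-1109252/105 - 8470)*(1/73598) = -1998602/105*1/73598 = -999301/3863895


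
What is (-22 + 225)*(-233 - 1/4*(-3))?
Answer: -188587/4 ≈ -47147.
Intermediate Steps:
(-22 + 225)*(-233 - 1/4*(-3)) = 203*(-233 - 1*¼*(-3)) = 203*(-233 - ¼*(-3)) = 203*(-233 + ¾) = 203*(-929/4) = -188587/4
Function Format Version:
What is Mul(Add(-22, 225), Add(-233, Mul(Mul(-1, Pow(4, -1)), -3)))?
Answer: Rational(-188587, 4) ≈ -47147.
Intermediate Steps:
Mul(Add(-22, 225), Add(-233, Mul(Mul(-1, Pow(4, -1)), -3))) = Mul(203, Add(-233, Mul(Mul(-1, Rational(1, 4)), -3))) = Mul(203, Add(-233, Mul(Rational(-1, 4), -3))) = Mul(203, Add(-233, Rational(3, 4))) = Mul(203, Rational(-929, 4)) = Rational(-188587, 4)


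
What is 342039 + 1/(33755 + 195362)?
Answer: 78366949564/229117 ≈ 3.4204e+5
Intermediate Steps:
342039 + 1/(33755 + 195362) = 342039 + 1/229117 = 78366949564/229117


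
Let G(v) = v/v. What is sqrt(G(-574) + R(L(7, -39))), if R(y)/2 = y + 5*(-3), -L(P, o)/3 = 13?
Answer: I*sqrt(107) ≈ 10.344*I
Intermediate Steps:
G(v) = 1
L(P, o) = -39 (L(P, o) = -3*13 = -39)
R(y) = -30 + 2*y (R(y) = 2*(y + 5*(-3)) = 2*(y - 15) = 2*(-15 + y) = -30 + 2*y)
sqrt(G(-574) + R(L(7, -39))) = sqrt(1 + (-30 + 2*(-39))) = sqrt(1 + (-30 - 78)) = sqrt(1 - 108) = sqrt(-107) = I*sqrt(107)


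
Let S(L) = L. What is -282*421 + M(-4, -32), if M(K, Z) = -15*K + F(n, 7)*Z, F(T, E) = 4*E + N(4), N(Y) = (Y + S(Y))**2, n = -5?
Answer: -121606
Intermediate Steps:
N(Y) = 4*Y**2 (N(Y) = (Y + Y)**2 = (2*Y)**2 = 4*Y**2)
F(T, E) = 64 + 4*E (F(T, E) = 4*E + 4*4**2 = 4*E + 4*16 = 4*E + 64 = 64 + 4*E)
M(K, Z) = -15*K + 92*Z (M(K, Z) = -15*K + (64 + 4*7)*Z = -15*K + (64 + 28)*Z = -15*K + 92*Z)
-282*421 + M(-4, -32) = -282*421 + (-15*(-4) + 92*(-32)) = -118722 + (60 - 2944) = -118722 - 2884 = -121606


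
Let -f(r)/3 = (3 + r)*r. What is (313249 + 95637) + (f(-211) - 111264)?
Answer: 165958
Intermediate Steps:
f(r) = -3*r*(3 + r) (f(r) = -3*(3 + r)*r = -3*r*(3 + r))
(313249 + 95637) + (f(-211) - 111264) = (313249 + 95637) + (-3*(-211)*(3 - 211) - 111264) = 408886 + (-3*(-211)*(-208) - 111264) = 408886 + (-131664 - 111264) = 408886 - 242928 = 165958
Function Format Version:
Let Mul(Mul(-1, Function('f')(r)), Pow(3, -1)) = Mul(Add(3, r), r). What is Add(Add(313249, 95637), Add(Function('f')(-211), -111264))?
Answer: 165958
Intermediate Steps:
Function('f')(r) = Mul(-3, r, Add(3, r)) (Function('f')(r) = Mul(-3, Mul(Add(3, r), r)) = Mul(-3, Mul(r, Add(3, r))) = Mul(-3, r, Add(3, r)))
Add(Add(313249, 95637), Add(Function('f')(-211), -111264)) = Add(Add(313249, 95637), Add(Mul(-3, -211, Add(3, -211)), -111264)) = Add(408886, Add(Mul(-3, -211, -208), -111264)) = Add(408886, Add(-131664, -111264)) = Add(408886, -242928) = 165958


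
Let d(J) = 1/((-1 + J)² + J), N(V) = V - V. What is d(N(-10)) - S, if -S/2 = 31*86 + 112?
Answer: 5557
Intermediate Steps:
N(V) = 0
d(J) = 1/(J + (-1 + J)²)
S = -5556 (S = -2*(31*86 + 112) = -2*(2666 + 112) = -2*2778 = -5556)
d(N(-10)) - S = 1/(0 + (-1 + 0)²) - 1*(-5556) = 1/(0 + (-1)²) + 5556 = 1/(0 + 1) + 5556 = 1/1 + 5556 = 1 + 5556 = 5557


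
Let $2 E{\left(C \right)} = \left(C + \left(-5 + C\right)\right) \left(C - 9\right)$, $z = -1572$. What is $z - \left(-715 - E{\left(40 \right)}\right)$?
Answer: $\frac{611}{2} \approx 305.5$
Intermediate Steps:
$E{\left(C \right)} = \frac{\left(-9 + C\right) \left(-5 + 2 C\right)}{2}$ ($E{\left(C \right)} = \frac{\left(C + \left(-5 + C\right)\right) \left(C - 9\right)}{2} = \frac{\left(-5 + 2 C\right) \left(-9 + C\right)}{2} = \frac{\left(-9 + C\right) \left(-5 + 2 C\right)}{2}$)
$z - \left(-715 - E{\left(40 \right)}\right) = -1572 - \left(-715 - \left(\frac{45}{2} + 40^{2} - 460\right)\right) = -1572 - \left(-715 - \left(\frac{45}{2} + 1600 - 460\right)\right) = -1572 - \left(-715 - \frac{2325}{2}\right) = -1572 - - \frac{3755}{2} = -1572 + \frac{3755}{2} = \frac{611}{2}$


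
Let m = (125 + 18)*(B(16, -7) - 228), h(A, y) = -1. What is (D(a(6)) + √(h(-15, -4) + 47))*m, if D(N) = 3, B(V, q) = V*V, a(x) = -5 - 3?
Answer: 12012 + 4004*√46 ≈ 39168.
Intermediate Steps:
a(x) = -8
B(V, q) = V²
m = 4004 (m = (125 + 18)*(16² - 228) = 143*(256 - 228) = 143*28 = 4004)
(D(a(6)) + √(h(-15, -4) + 47))*m = (3 + √(-1 + 47))*4004 = (3 + √46)*4004 = 12012 + 4004*√46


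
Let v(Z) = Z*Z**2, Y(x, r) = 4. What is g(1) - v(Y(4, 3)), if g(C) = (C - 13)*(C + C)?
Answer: -88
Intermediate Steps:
v(Z) = Z**3
g(C) = 2*C*(-13 + C) (g(C) = (-13 + C)*(2*C) = 2*C*(-13 + C))
g(1) - v(Y(4, 3)) = 2*1*(-13 + 1) - 1*4**3 = 2*1*(-12) - 1*64 = -24 - 64 = -88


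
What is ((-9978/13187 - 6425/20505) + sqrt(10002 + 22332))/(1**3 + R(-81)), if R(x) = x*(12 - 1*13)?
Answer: -57865073/4434550734 + sqrt(32334)/82 ≈ 2.1798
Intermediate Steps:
R(x) = -x (R(x) = x*(12 - 13) = x*(-1) = -x)
((-9978/13187 - 6425/20505) + sqrt(10002 + 22332))/(1**3 + R(-81)) = ((-9978/13187 - 6425/20505) + sqrt(10002 + 22332))/(1**3 - 1*(-81)) = ((-9978*1/13187 - 6425*1/20505) + sqrt(32334))/(1 + 81) = ((-9978/13187 - 1285/4101) + sqrt(32334))/82 = (-57865073/54079887 + sqrt(32334))*(1/82) = -57865073/4434550734 + sqrt(32334)/82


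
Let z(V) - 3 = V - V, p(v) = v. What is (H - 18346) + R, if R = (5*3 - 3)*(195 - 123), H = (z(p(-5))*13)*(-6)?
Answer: -17716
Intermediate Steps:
z(V) = 3 (z(V) = 3 + (V - V) = 3 + 0 = 3)
H = -234 (H = (3*13)*(-6) = 39*(-6) = -234)
R = 864 (R = (15 - 3)*72 = 12*72 = 864)
(H - 18346) + R = (-234 - 18346) + 864 = -18580 + 864 = -17716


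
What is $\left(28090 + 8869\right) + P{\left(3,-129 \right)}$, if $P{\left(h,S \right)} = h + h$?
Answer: $36965$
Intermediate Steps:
$P{\left(h,S \right)} = 2 h$
$\left(28090 + 8869\right) + P{\left(3,-129 \right)} = \left(28090 + 8869\right) + 2 \cdot 3 = 36959 + 6 = 36965$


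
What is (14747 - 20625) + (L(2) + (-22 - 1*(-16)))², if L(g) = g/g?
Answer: -5853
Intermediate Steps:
L(g) = 1
(14747 - 20625) + (L(2) + (-22 - 1*(-16)))² = (14747 - 20625) + (1 + (-22 - 1*(-16)))² = -5878 + (1 + (-22 + 16))² = -5878 + (1 - 6)² = -5878 + (-5)² = -5878 + 25 = -5853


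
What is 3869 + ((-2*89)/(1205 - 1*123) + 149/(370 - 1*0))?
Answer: 774505409/200170 ≈ 3869.2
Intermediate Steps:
3869 + ((-2*89)/(1205 - 1*123) + 149/(370 - 1*0)) = 3869 + (-178/(1205 - 123) + 149/(370 + 0)) = 3869 + (-178/1082 + 149/370) = 3869 + (-178*1/1082 + 149*(1/370)) = 3869 + (-89/541 + 149/370) = 3869 + 47679/200170 = 774505409/200170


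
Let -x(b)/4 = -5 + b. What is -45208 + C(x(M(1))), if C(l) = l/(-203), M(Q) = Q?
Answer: -9177240/203 ≈ -45208.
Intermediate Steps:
x(b) = 20 - 4*b (x(b) = -4*(-5 + b) = 20 - 4*b)
C(l) = -l/203 (C(l) = l*(-1/203) = -l/203)
-45208 + C(x(M(1))) = -45208 - (20 - 4*1)/203 = -45208 - (20 - 4)/203 = -45208 - 1/203*16 = -45208 - 16/203 = -9177240/203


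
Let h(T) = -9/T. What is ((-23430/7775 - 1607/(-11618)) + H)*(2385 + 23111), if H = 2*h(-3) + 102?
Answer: 24210795809036/9032995 ≈ 2.6803e+6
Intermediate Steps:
H = 108 (H = 2*(-9/(-3)) + 102 = 2*(-9*(-⅓)) + 102 = 2*3 + 102 = 6 + 102 = 108)
((-23430/7775 - 1607/(-11618)) + H)*(2385 + 23111) = ((-23430/7775 - 1607/(-11618)) + 108)*(2385 + 23111) = ((-23430*1/7775 - 1607*(-1/11618)) + 108)*25496 = ((-4686/1555 + 1607/11618) + 108)*25496 = (-51943063/18065990 + 108)*25496 = (1899183857/18065990)*25496 = 24210795809036/9032995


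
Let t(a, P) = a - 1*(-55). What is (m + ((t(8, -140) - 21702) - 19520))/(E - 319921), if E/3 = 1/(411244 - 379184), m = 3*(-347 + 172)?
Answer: 1336389040/10256667257 ≈ 0.13029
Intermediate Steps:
t(a, P) = 55 + a (t(a, P) = a + 55 = 55 + a)
m = -525 (m = 3*(-175) = -525)
E = 3/32060 (E = 3/(411244 - 379184) = 3/32060 ≈ 9.3575e-5)
(m + ((t(8, -140) - 21702) - 19520))/(E - 319921) = (-525 + (((55 + 8) - 21702) - 19520))/(3/32060 - 319921) = (-525 + ((63 - 21702) - 19520))/(-10256667257/32060) = (-525 + (-21639 - 19520))*(-32060/10256667257) = (-525 - 41159)*(-32060/10256667257) = -41684*(-32060/10256667257) = 1336389040/10256667257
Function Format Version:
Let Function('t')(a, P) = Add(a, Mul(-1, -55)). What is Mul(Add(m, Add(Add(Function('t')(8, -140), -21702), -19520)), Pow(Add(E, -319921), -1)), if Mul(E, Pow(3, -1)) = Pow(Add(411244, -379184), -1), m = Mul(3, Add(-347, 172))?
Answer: Rational(1336389040, 10256667257) ≈ 0.13029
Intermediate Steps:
Function('t')(a, P) = Add(55, a) (Function('t')(a, P) = Add(a, 55) = Add(55, a))
m = -525 (m = Mul(3, -175) = -525)
E = Rational(3, 32060) (E = Mul(3, Pow(Add(411244, -379184), -1)) = Mul(3, Pow(32060, -1)) = Mul(3, Rational(1, 32060)) = Rational(3, 32060) ≈ 9.3575e-5)
Mul(Add(m, Add(Add(Function('t')(8, -140), -21702), -19520)), Pow(Add(E, -319921), -1)) = Mul(Add(-525, Add(Add(Add(55, 8), -21702), -19520)), Pow(Add(Rational(3, 32060), -319921), -1)) = Mul(Add(-525, Add(Add(63, -21702), -19520)), Pow(Rational(-10256667257, 32060), -1)) = Mul(Add(-525, Add(-21639, -19520)), Rational(-32060, 10256667257)) = Mul(Add(-525, -41159), Rational(-32060, 10256667257)) = Mul(-41684, Rational(-32060, 10256667257)) = Rational(1336389040, 10256667257)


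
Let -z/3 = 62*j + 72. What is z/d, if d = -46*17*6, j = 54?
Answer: 855/391 ≈ 2.1867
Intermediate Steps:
d = -4692 (d = -782*6 = -4692)
z = -10260 (z = -3*(62*54 + 72) = -3*(3348 + 72) = -3*3420 = -10260)
z/d = -10260/(-4692) = -10260*(-1/4692) = 855/391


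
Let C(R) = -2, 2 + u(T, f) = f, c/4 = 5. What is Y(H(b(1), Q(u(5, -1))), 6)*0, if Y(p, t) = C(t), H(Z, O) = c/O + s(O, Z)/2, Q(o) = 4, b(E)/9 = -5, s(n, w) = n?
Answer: 0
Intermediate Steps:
c = 20 (c = 4*5 = 20)
u(T, f) = -2 + f
b(E) = -45 (b(E) = 9*(-5) = -45)
H(Z, O) = O/2 + 20/O (H(Z, O) = 20/O + O/2 = O/2 + 20/O)
Y(p, t) = -2
Y(H(b(1), Q(u(5, -1))), 6)*0 = -2*0 = 0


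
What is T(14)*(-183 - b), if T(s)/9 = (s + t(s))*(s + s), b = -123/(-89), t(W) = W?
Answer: -115788960/89 ≈ -1.3010e+6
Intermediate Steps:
b = 123/89 (b = -123*(-1/89) = 123/89 ≈ 1.3820)
T(s) = 36*s² (T(s) = 9*((s + s)*(s + s)) = 9*((2*s)*(2*s)) = 9*(4*s²) = 36*s²)
T(14)*(-183 - b) = (36*14²)*(-183 - 1*123/89) = (36*196)*(-183 - 123/89) = 7056*(-16410/89) = -115788960/89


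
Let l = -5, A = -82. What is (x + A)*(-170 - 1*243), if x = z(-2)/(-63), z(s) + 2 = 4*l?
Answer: 303496/9 ≈ 33722.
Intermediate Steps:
z(s) = -22 (z(s) = -2 + 4*(-5) = -2 - 20 = -22)
x = 22/63 (x = -22/(-63) = -22*(-1/63) = 22/63 ≈ 0.34921)
(x + A)*(-170 - 1*243) = (22/63 - 82)*(-170 - 1*243) = -5144*(-170 - 243)/63 = -5144/63*(-413) = 303496/9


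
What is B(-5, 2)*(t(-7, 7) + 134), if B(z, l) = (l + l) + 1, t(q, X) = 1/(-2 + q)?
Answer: 6025/9 ≈ 669.44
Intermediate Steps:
B(z, l) = 1 + 2*l (B(z, l) = 2*l + 1 = 1 + 2*l)
B(-5, 2)*(t(-7, 7) + 134) = (1 + 2*2)*(1/(-2 - 7) + 134) = (1 + 4)*(1/(-9) + 134) = 5*(-⅑ + 134) = 5*(1205/9) = 6025/9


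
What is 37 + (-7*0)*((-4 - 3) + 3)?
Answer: 37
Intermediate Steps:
37 + (-7*0)*((-4 - 3) + 3) = 37 + 0*(-7 + 3) = 37 + 0*(-4) = 37 + 0 = 37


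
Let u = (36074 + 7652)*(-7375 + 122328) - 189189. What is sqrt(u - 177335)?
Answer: sqrt(5026068354) ≈ 70895.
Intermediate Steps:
u = 5026245689 (u = 43726*114953 - 189189 = 5026434878 - 189189 = 5026245689)
sqrt(u - 177335) = sqrt(5026245689 - 177335) = sqrt(5026068354)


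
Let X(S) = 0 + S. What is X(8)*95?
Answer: 760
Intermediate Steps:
X(S) = S
X(8)*95 = 8*95 = 760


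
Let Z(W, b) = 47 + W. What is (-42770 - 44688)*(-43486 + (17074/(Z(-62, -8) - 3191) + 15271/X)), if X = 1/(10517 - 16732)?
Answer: 1901702599264660/229 ≈ 8.3044e+12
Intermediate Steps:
X = -1/6215 (X = 1/(-6215) = -1/6215 ≈ -0.00016090)
(-42770 - 44688)*(-43486 + (17074/(Z(-62, -8) - 3191) + 15271/X)) = (-42770 - 44688)*(-43486 + (17074/((47 - 62) - 3191) + 15271/(-1/6215))) = -87458*(-43486 + (17074/(-15 - 3191) + 15271*(-6215))) = -87458*(-43486 + (17074/(-3206) - 94909265)) = -87458*(-43486 + (17074*(-1/3206) - 94909265)) = -87458*(-43486 + (-8537/1603 - 94909265)) = -87458*(-43486 - 152139560332/1603) = -87458*(-152209268390/1603) = 1901702599264660/229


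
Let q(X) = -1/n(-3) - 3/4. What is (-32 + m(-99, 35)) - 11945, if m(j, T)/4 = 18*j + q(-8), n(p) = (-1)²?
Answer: -19112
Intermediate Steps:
n(p) = 1
q(X) = -7/4 (q(X) = -1/1 - 3/4 = -1*1 - 3*¼ = -1 - ¾ = -7/4)
m(j, T) = -7 + 72*j (m(j, T) = 4*(18*j - 7/4) = 4*(-7/4 + 18*j) = -7 + 72*j)
(-32 + m(-99, 35)) - 11945 = (-32 + (-7 + 72*(-99))) - 11945 = (-32 + (-7 - 7128)) - 11945 = (-32 - 7135) - 11945 = -7167 - 11945 = -19112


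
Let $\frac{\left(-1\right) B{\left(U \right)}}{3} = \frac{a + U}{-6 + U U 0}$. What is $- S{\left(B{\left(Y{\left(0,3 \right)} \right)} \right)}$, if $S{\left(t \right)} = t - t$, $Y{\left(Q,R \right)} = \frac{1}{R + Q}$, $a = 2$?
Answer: $0$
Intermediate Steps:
$Y{\left(Q,R \right)} = \frac{1}{Q + R}$
$B{\left(U \right)} = 1 + \frac{U}{2}$ ($B{\left(U \right)} = - 3 \frac{2 + U}{-6 + U U 0} = - 3 \frac{2 + U}{-6 + U^{2} \cdot 0} = - 3 \frac{2 + U}{-6 + 0} = - 3 \frac{2 + U}{-6} = - 3 \left(2 + U\right) \left(- \frac{1}{6}\right) = - 3 \left(- \frac{1}{3} - \frac{U}{6}\right) = 1 + \frac{U}{2}$)
$S{\left(t \right)} = 0$
$- S{\left(B{\left(Y{\left(0,3 \right)} \right)} \right)} = \left(-1\right) 0 = 0$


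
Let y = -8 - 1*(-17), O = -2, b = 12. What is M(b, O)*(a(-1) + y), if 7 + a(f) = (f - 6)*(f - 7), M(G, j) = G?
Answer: 696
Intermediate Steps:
a(f) = -7 + (-7 + f)*(-6 + f) (a(f) = -7 + (f - 6)*(f - 7) = -7 + (-6 + f)*(-7 + f) = -7 + (-7 + f)*(-6 + f))
y = 9 (y = -8 + 17 = 9)
M(b, O)*(a(-1) + y) = 12*((35 + (-1)**2 - 13*(-1)) + 9) = 12*((35 + 1 + 13) + 9) = 12*(49 + 9) = 12*58 = 696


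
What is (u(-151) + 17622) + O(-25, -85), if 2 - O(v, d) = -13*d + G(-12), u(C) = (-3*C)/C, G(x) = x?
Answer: 16528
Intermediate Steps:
u(C) = -3
O(v, d) = 14 + 13*d (O(v, d) = 2 - (-13*d - 12) = 2 - (-12 - 13*d) = 2 + (12 + 13*d) = 14 + 13*d)
(u(-151) + 17622) + O(-25, -85) = (-3 + 17622) + (14 + 13*(-85)) = 17619 + (14 - 1105) = 17619 - 1091 = 16528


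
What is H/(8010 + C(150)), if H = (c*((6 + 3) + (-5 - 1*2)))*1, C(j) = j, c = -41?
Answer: -41/4080 ≈ -0.010049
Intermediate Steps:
H = -82 (H = -41*((6 + 3) + (-5 - 1*2))*1 = -41*(9 + (-5 - 2))*1 = -41*(9 - 7)*1 = -41*2*1 = -82*1 = -82)
H/(8010 + C(150)) = -82/(8010 + 150) = -82/8160 = -82*1/8160 = -41/4080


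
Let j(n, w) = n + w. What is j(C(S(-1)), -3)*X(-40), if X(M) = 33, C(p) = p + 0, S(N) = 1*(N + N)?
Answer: -165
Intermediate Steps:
S(N) = 2*N (S(N) = 1*(2*N) = 2*N)
C(p) = p
j(C(S(-1)), -3)*X(-40) = (2*(-1) - 3)*33 = (-2 - 3)*33 = -5*33 = -165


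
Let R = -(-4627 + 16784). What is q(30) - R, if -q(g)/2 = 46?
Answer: 12065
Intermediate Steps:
q(g) = -92 (q(g) = -2*46 = -92)
R = -12157 (R = -1*12157 = -12157)
q(30) - R = -92 - 1*(-12157) = -92 + 12157 = 12065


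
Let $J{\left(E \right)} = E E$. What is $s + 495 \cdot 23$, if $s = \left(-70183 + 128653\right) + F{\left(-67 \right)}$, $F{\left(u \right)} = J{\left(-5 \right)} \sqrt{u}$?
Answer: $69855 + 25 i \sqrt{67} \approx 69855.0 + 204.63 i$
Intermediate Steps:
$J{\left(E \right)} = E^{2}$
$F{\left(u \right)} = 25 \sqrt{u}$ ($F{\left(u \right)} = \left(-5\right)^{2} \sqrt{u} = 25 \sqrt{u}$)
$s = 58470 + 25 i \sqrt{67}$ ($s = \left(-70183 + 128653\right) + 25 \sqrt{-67} = 58470 + 25 i \sqrt{67} \approx 58470.0 + 204.63 i$)
$s + 495 \cdot 23 = \left(58470 + 25 i \sqrt{67}\right) + 495 \cdot 23 = \left(58470 + 25 i \sqrt{67}\right) + 11385 = 69855 + 25 i \sqrt{67}$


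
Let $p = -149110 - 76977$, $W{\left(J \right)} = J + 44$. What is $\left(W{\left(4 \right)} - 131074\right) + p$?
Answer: $-357113$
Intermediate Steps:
$W{\left(J \right)} = 44 + J$
$p = -226087$
$\left(W{\left(4 \right)} - 131074\right) + p = \left(\left(44 + 4\right) - 131074\right) - 226087 = \left(48 - 131074\right) - 226087 = -131026 - 226087 = -357113$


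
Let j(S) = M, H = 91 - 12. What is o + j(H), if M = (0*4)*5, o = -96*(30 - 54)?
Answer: 2304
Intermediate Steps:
H = 79
o = 2304 (o = -96*(-24) = 2304)
M = 0 (M = 0*5 = 0)
j(S) = 0
o + j(H) = 2304 + 0 = 2304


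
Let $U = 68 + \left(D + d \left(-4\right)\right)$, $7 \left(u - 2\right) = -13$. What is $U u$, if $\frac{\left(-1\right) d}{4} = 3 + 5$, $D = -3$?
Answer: $\frac{193}{7} \approx 27.571$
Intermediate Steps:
$d = -32$ ($d = - 4 \left(3 + 5\right) = \left(-4\right) 8 = -32$)
$u = \frac{1}{7}$ ($u = 2 + \frac{1}{7} \left(-13\right) = 2 - \frac{13}{7} = \frac{1}{7} \approx 0.14286$)
$U = 193$ ($U = 68 - -125 = 68 + \left(-3 + 128\right) = 68 + 125 = 193$)
$U u = 193 \cdot \frac{1}{7} = \frac{193}{7}$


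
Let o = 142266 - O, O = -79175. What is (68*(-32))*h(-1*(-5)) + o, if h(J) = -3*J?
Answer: 254081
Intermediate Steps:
o = 221441 (o = 142266 - 1*(-79175) = 142266 + 79175 = 221441)
(68*(-32))*h(-1*(-5)) + o = (68*(-32))*(-(-3)*(-5)) + 221441 = -(-6528)*5 + 221441 = -2176*(-15) + 221441 = 32640 + 221441 = 254081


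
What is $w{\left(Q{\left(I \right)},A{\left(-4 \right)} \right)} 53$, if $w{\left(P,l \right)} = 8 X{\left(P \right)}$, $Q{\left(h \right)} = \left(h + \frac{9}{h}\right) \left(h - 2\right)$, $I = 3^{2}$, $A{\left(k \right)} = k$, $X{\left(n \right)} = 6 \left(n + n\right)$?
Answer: $356160$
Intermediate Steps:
$X{\left(n \right)} = 12 n$ ($X{\left(n \right)} = 6 \cdot 2 n = 12 n$)
$I = 9$
$Q{\left(h \right)} = \left(-2 + h\right) \left(h + \frac{9}{h}\right)$ ($Q{\left(h \right)} = \left(h + \frac{9}{h}\right) \left(-2 + h\right) = \left(-2 + h\right) \left(h + \frac{9}{h}\right)$)
$w{\left(P,l \right)} = 96 P$ ($w{\left(P,l \right)} = 8 \cdot 12 P = 96 P$)
$w{\left(Q{\left(I \right)},A{\left(-4 \right)} \right)} 53 = 96 \left(9 + 9^{2} - \frac{18}{9} - 18\right) 53 = 96 \left(9 + 81 - 2 - 18\right) 53 = 96 \cdot 70 \cdot 53 = 6720 \cdot 53 = 356160$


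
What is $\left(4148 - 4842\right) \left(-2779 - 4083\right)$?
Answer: $4762228$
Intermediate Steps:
$\left(4148 - 4842\right) \left(-2779 - 4083\right) = \left(-694\right) \left(-6862\right) = 4762228$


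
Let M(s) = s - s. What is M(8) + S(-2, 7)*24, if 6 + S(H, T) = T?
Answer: 24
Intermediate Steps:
M(s) = 0
S(H, T) = -6 + T
M(8) + S(-2, 7)*24 = 0 + (-6 + 7)*24 = 0 + 1*24 = 0 + 24 = 24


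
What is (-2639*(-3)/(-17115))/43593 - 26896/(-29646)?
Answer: 159259640963/175545305595 ≈ 0.90723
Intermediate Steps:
(-2639*(-3)/(-17115))/43593 - 26896/(-29646) = (7917*(-1/17115))*(1/43593) - 26896*(-1/29646) = -377/815*1/43593 + 13448/14823 = -377/35528295 + 13448/14823 = 159259640963/175545305595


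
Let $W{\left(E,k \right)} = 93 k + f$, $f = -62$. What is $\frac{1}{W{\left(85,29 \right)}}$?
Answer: $\frac{1}{2635} \approx 0.00037951$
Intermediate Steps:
$W{\left(E,k \right)} = -62 + 93 k$ ($W{\left(E,k \right)} = 93 k - 62 = -62 + 93 k$)
$\frac{1}{W{\left(85,29 \right)}} = \frac{1}{-62 + 93 \cdot 29} = \frac{1}{-62 + 2697} = \frac{1}{2635}$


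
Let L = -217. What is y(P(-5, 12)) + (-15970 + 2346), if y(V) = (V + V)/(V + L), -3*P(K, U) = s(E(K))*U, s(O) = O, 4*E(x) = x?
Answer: -1444149/106 ≈ -13624.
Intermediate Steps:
E(x) = x/4
P(K, U) = -K*U/12 (P(K, U) = -K/4*U/3 = -K*U/12)
y(V) = 2*V/(-217 + V) (y(V) = (V + V)/(V - 217) = (2*V)/(-217 + V) = 2*V/(-217 + V))
y(P(-5, 12)) + (-15970 + 2346) = 2*(-1/12*(-5)*12)/(-217 - 1/12*(-5)*12) + (-15970 + 2346) = 2*5/(-217 + 5) - 13624 = 2*5/(-212) - 13624 = 2*5*(-1/212) - 13624 = -5/106 - 13624 = -1444149/106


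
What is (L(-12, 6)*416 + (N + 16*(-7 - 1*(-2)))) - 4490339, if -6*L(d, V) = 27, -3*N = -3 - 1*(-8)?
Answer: -13476878/3 ≈ -4.4923e+6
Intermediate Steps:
N = -5/3 (N = -(-3 - 1*(-8))/3 = -(-3 + 8)/3 = -1/3*5 = -5/3 ≈ -1.6667)
L(d, V) = -9/2 (L(d, V) = -1/6*27 = -9/2)
(L(-12, 6)*416 + (N + 16*(-7 - 1*(-2)))) - 4490339 = (-9/2*416 + (-5/3 + 16*(-7 - 1*(-2)))) - 4490339 = (-1872 + (-5/3 + 16*(-7 + 2))) - 4490339 = (-1872 + (-5/3 + 16*(-5))) - 4490339 = (-1872 + (-5/3 - 80)) - 4490339 = (-1872 - 245/3) - 4490339 = -5861/3 - 4490339 = -13476878/3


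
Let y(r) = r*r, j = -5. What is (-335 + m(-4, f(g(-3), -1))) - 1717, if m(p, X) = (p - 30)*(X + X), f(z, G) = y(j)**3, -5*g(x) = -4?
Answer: -1064552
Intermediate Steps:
g(x) = 4/5 (g(x) = -1/5*(-4) = 4/5)
y(r) = r**2
f(z, G) = 15625 (f(z, G) = ((-5)**2)**3 = 25**3 = 15625)
m(p, X) = 2*X*(-30 + p) (m(p, X) = (-30 + p)*(2*X) = 2*X*(-30 + p))
(-335 + m(-4, f(g(-3), -1))) - 1717 = (-335 + 2*15625*(-30 - 4)) - 1717 = (-335 + 2*15625*(-34)) - 1717 = (-335 - 1062500) - 1717 = -1062835 - 1717 = -1064552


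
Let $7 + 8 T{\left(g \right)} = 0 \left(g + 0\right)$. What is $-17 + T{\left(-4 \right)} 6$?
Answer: $- \frac{89}{4} \approx -22.25$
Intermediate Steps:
$T{\left(g \right)} = - \frac{7}{8}$ ($T{\left(g \right)} = - \frac{7}{8} + \frac{0 \left(g + 0\right)}{8} = - \frac{7}{8} + \frac{0 g}{8} = - \frac{7}{8} + \frac{1}{8} \cdot 0 = - \frac{7}{8} + 0 = - \frac{7}{8}$)
$-17 + T{\left(-4 \right)} 6 = -17 - \frac{21}{4} = - \frac{89}{4}$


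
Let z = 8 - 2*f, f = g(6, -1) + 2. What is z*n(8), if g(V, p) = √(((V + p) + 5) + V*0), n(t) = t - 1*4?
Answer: 16 - 8*√10 ≈ -9.2982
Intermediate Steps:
n(t) = -4 + t (n(t) = t - 4 = -4 + t)
g(V, p) = √(5 + V + p) (g(V, p) = √((5 + V + p) + 0) = √(5 + V + p))
f = 2 + √10 (f = √(5 + 6 - 1) + 2 = √10 + 2 = 2 + √10 ≈ 5.1623)
z = 4 - 2*√10 (z = 8 - 2*(2 + √10) = 8 + (-4 - 2*√10) = 4 - 2*√10 ≈ -2.3246)
z*n(8) = (4 - 2*√10)*(-4 + 8) = (4 - 2*√10)*4 = 16 - 8*√10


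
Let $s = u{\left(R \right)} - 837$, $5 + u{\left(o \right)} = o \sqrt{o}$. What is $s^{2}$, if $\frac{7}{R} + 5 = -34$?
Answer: $\frac{42055035173}{59319} + \frac{11788 i \sqrt{273}}{1521} \approx 7.0896 \cdot 10^{5} + 128.05 i$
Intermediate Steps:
$R = - \frac{7}{39}$ ($R = \frac{7}{-5 - 34} = \frac{7}{-39} = 7 \left(- \frac{1}{39}\right) = - \frac{7}{39} \approx -0.17949$)
$u{\left(o \right)} = -5 + o^{\frac{3}{2}}$ ($u{\left(o \right)} = -5 + o \sqrt{o} = -5 + o^{\frac{3}{2}}$)
$s = -842 - \frac{7 i \sqrt{273}}{1521}$ ($s = \left(-5 + \left(- \frac{7}{39}\right)^{\frac{3}{2}}\right) - 837 = \left(-5 - \frac{7 i \sqrt{273}}{1521}\right) - 837 = -842 - \frac{7 i \sqrt{273}}{1521} \approx -842.0 - 0.076041 i$)
$s^{2} = \left(-842 - \frac{7 i \sqrt{273}}{1521}\right)^{2}$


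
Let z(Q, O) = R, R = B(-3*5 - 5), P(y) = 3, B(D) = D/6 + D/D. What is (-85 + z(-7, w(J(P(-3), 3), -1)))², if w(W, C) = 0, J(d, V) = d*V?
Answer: 68644/9 ≈ 7627.1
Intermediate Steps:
B(D) = 1 + D/6 (B(D) = D*(⅙) + 1 = D/6 + 1 = 1 + D/6)
J(d, V) = V*d
R = -7/3 (R = 1 + (-3*5 - 5)/6 = 1 + (-15 - 5)/6 = 1 + (⅙)*(-20) = 1 - 10/3 = -7/3 ≈ -2.3333)
z(Q, O) = -7/3
(-85 + z(-7, w(J(P(-3), 3), -1)))² = (-85 - 7/3)² = (-262/3)² = 68644/9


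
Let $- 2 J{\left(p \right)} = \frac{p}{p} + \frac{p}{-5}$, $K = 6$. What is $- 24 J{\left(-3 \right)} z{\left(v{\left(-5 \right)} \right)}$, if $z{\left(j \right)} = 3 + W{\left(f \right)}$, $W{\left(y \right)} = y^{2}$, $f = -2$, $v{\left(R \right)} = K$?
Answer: $\frac{672}{5} \approx 134.4$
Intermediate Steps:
$v{\left(R \right)} = 6$
$z{\left(j \right)} = 7$ ($z{\left(j \right)} = 3 + \left(-2\right)^{2} = 3 + 4 = 7$)
$J{\left(p \right)} = - \frac{1}{2} + \frac{p}{10}$ ($J{\left(p \right)} = - \frac{\frac{p}{p} + \frac{p}{-5}}{2} = - \frac{1 + p \left(- \frac{1}{5}\right)}{2} = - \frac{1 - \frac{p}{5}}{2} = - \frac{1}{2} + \frac{p}{10}$)
$- 24 J{\left(-3 \right)} z{\left(v{\left(-5 \right)} \right)} = - 24 \left(- \frac{1}{2} + \frac{1}{10} \left(-3\right)\right) 7 = - 24 \left(- \frac{1}{2} - \frac{3}{10}\right) 7 = \left(-24\right) \left(- \frac{4}{5}\right) 7 = \frac{96}{5} \cdot 7 = \frac{672}{5}$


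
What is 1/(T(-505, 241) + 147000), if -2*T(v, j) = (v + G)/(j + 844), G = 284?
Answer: 2170/318990221 ≈ 6.8027e-6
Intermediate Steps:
T(v, j) = -(284 + v)/(2*(844 + j)) (T(v, j) = -(v + 284)/(2*(j + 844)) = -(284 + v)/(2*(844 + j)))
1/(T(-505, 241) + 147000) = 1/((-284 - 1*(-505))/(2*(844 + 241)) + 147000) = 1/((½)*(-284 + 505)/1085 + 147000) = 1/((½)*(1/1085)*221 + 147000) = 1/(221/2170 + 147000) = 1/(318990221/2170) = 2170/318990221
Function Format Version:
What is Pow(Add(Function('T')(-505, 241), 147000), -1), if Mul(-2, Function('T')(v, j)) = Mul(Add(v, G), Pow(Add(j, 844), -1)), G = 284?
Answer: Rational(2170, 318990221) ≈ 6.8027e-6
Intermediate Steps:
Function('T')(v, j) = Mul(Rational(-1, 2), Pow(Add(844, j), -1), Add(284, v)) (Function('T')(v, j) = Mul(Rational(-1, 2), Mul(Add(v, 284), Pow(Add(j, 844), -1))) = Mul(Rational(-1, 2), Mul(Add(284, v), Pow(Add(844, j), -1))) = Mul(Rational(-1, 2), Mul(Pow(Add(844, j), -1), Add(284, v))) = Mul(Rational(-1, 2), Pow(Add(844, j), -1), Add(284, v)))
Pow(Add(Function('T')(-505, 241), 147000), -1) = Pow(Add(Mul(Rational(1, 2), Pow(Add(844, 241), -1), Add(-284, Mul(-1, -505))), 147000), -1) = Pow(Add(Mul(Rational(1, 2), Pow(1085, -1), Add(-284, 505)), 147000), -1) = Pow(Add(Mul(Rational(1, 2), Rational(1, 1085), 221), 147000), -1) = Pow(Add(Rational(221, 2170), 147000), -1) = Pow(Rational(318990221, 2170), -1) = Rational(2170, 318990221)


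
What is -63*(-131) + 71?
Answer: 8324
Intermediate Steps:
-63*(-131) + 71 = 8253 + 71 = 8324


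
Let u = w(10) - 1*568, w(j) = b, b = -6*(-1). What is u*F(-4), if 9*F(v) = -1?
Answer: 562/9 ≈ 62.444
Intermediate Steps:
b = 6
w(j) = 6
F(v) = -1/9 (F(v) = (1/9)*(-1) = -1/9)
u = -562 (u = 6 - 1*568 = 6 - 568 = -562)
u*F(-4) = -562*(-1/9) = 562/9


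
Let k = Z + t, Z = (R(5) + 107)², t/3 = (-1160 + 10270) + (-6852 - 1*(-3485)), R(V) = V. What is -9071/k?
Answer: -9071/29773 ≈ -0.30467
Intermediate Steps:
t = 17229 (t = 3*((-1160 + 10270) + (-6852 - 1*(-3485))) = 3*(9110 + (-6852 + 3485)) = 3*(9110 - 3367) = 3*5743 = 17229)
Z = 12544 (Z = (5 + 107)² = 112² = 12544)
k = 29773 (k = 12544 + 17229 = 29773)
-9071/k = -9071/29773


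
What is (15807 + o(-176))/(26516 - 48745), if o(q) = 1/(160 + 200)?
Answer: -5690521/8002440 ≈ -0.71110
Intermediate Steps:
o(q) = 1/360
(15807 + o(-176))/(26516 - 48745) = (15807 + 1/360)/(26516 - 48745) = (5690521/360)/(-22229) = (5690521/360)*(-1/22229) = -5690521/8002440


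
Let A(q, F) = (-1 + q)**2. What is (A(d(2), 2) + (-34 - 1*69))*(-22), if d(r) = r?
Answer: 2244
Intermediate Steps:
(A(d(2), 2) + (-34 - 1*69))*(-22) = ((-1 + 2)**2 + (-34 - 1*69))*(-22) = (1**2 + (-34 - 69))*(-22) = (1 - 103)*(-22) = -102*(-22) = 2244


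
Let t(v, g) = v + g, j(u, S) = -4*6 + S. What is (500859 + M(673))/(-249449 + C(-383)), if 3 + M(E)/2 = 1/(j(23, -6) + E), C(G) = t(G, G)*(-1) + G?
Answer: -322048481/160149438 ≈ -2.0109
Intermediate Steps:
j(u, S) = -24 + S
t(v, g) = g + v
C(G) = -G (C(G) = (G + G)*(-1) + G = (2*G)*(-1) + G = -2*G + G = -G)
M(E) = -6 + 2/(-30 + E) (M(E) = -6 + 2/((-24 - 6) + E) = -6 + 2/(-30 + E))
(500859 + M(673))/(-249449 + C(-383)) = (500859 + 2*(91 - 3*673)/(-30 + 673))/(-249449 - 1*(-383)) = (500859 + 2*(91 - 2019)/643)/(-249449 + 383) = (500859 + 2*(1/643)*(-1928))/(-249066) = (500859 - 3856/643)*(-1/249066) = (322048481/643)*(-1/249066) = -322048481/160149438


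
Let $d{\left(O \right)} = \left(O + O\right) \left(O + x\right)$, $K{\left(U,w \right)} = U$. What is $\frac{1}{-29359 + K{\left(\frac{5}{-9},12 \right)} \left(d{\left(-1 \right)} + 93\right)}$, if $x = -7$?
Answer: $- \frac{9}{264776} \approx -3.3991 \cdot 10^{-5}$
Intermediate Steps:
$d{\left(O \right)} = 2 O \left(-7 + O\right)$ ($d{\left(O \right)} = \left(O + O\right) \left(O - 7\right) = 2 O \left(-7 + O\right)$)
$\frac{1}{-29359 + K{\left(\frac{5}{-9},12 \right)} \left(d{\left(-1 \right)} + 93\right)} = \frac{1}{-29359 + \frac{5}{-9} \left(2 \left(-1\right) \left(-7 - 1\right) + 93\right)} = \frac{1}{-29359 + 5 \left(- \frac{1}{9}\right) \left(2 \left(-1\right) \left(-8\right) + 93\right)} = \frac{1}{-29359 - \frac{5 \left(16 + 93\right)}{9}} = \frac{1}{-29359 - \frac{545}{9}} = \frac{1}{- \frac{264776}{9}} = - \frac{9}{264776}$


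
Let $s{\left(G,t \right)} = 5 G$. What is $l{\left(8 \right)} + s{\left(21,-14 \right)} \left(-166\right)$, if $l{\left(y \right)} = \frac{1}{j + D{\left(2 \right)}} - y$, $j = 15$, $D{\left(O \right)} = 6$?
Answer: $- \frac{366197}{21} \approx -17438.0$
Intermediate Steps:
$l{\left(y \right)} = \frac{1}{21} - y$ ($l{\left(y \right)} = \frac{1}{15 + 6} - y = \frac{1}{21} - y$)
$l{\left(8 \right)} + s{\left(21,-14 \right)} \left(-166\right) = \left(\frac{1}{21} - 8\right) + 5 \cdot 21 \left(-166\right) = \left(\frac{1}{21} - 8\right) + 105 \left(-166\right) = - \frac{167}{21} - 17430 = - \frac{366197}{21}$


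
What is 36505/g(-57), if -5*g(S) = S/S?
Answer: -182525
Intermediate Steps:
g(S) = -⅕ (g(S) = -S/(5*S) = -⅕*1 = -⅕)
36505/g(-57) = 36505/(-⅕) = 36505*(-5) = -182525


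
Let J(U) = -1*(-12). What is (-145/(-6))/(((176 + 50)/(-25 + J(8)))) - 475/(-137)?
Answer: 385855/185772 ≈ 2.0770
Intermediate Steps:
J(U) = 12
(-145/(-6))/(((176 + 50)/(-25 + J(8)))) - 475/(-137) = (-145/(-6))/(((176 + 50)/(-25 + 12))) - 475/(-137) = (-145*(-1/6))/((226/(-13))) - 475*(-1/137) = 145/(6*((226*(-1/13)))) + 475/137 = 145/(6*(-226/13)) + 475/137 = (145/6)*(-13/226) + 475/137 = -1885/1356 + 475/137 = 385855/185772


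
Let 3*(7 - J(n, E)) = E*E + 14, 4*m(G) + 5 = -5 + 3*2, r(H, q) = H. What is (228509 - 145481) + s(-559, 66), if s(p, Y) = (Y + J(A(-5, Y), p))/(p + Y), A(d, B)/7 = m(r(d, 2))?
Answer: 41036896/493 ≈ 83239.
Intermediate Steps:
m(G) = -1 (m(G) = -5/4 + (-5 + 3*2)/4 = -5/4 + (-5 + 6)/4 = -5/4 + (1/4)*1 = -5/4 + 1/4 = -1)
A(d, B) = -7 (A(d, B) = 7*(-1) = -7)
J(n, E) = 7/3 - E**2/3 (J(n, E) = 7 - (E*E + 14)/3 = 7 - (E**2 + 14)/3 = 7 - (14 + E**2)/3 = 7 + (-14/3 - E**2/3) = 7/3 - E**2/3)
s(p, Y) = (7/3 + Y - p**2/3)/(Y + p) (s(p, Y) = (Y + (7/3 - p**2/3))/(p + Y) = (7/3 + Y - p**2/3)/(Y + p))
(228509 - 145481) + s(-559, 66) = (228509 - 145481) + (7/3 + 66 - 1/3*(-559)**2)/(66 - 559) = 83028 + (7/3 + 66 - 1/3*312481)/(-493) = 83028 - (7/3 + 66 - 312481/3)/493 = 83028 - 1/493*(-104092) = 83028 + 104092/493 = 41036896/493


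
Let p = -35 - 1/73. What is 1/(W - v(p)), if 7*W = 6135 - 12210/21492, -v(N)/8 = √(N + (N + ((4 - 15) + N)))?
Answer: 40220402411070/35587894450504969 - 5029643808*I*√618383/35587894450504969 ≈ 0.0011302 - 0.00011114*I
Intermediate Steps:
p = -2556/73 (p = -35 - 1*1/73 = -35 - 1/73 = -2556/73 ≈ -35.014)
v(N) = -8*√(-11 + 3*N) (v(N) = -8*√(N + (N + ((4 - 15) + N))) = -8*√(N + (N + (-11 + N))) = -8*√(N + (-11 + 2*N)) = -8*√(-11 + 3*N))
W = 21973535/25074 (W = (6135 - 12210/21492)/7 = (6135 - 1*2035/3582)/7 = (6135 - 2035/3582)/7 = (⅐)*(21973535/3582) = 21973535/25074 ≈ 876.35)
1/(W - v(p)) = 1/(21973535/25074 - (-8)*√(-11 + 3*(-2556/73))) = 1/(21973535/25074 - (-8)*√(-11 - 7668/73)) = 1/(21973535/25074 - (-8)*√(-8471/73)) = 1/(21973535/25074 - (-8)*I*√618383/73) = 1/(21973535/25074 + 8*I*√618383/73)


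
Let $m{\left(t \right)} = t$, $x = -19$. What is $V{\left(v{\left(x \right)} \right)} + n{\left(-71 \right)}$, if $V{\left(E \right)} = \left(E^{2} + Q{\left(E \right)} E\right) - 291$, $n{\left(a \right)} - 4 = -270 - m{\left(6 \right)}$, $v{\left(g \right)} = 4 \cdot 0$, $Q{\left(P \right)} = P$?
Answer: $-563$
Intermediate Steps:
$v{\left(g \right)} = 0$
$n{\left(a \right)} = -272$ ($n{\left(a \right)} = 4 - 276 = -272$)
$V{\left(E \right)} = -291 + 2 E^{2}$ ($V{\left(E \right)} = \left(E^{2} + E E\right) - 291 = \left(E^{2} + E^{2}\right) - 291 = 2 E^{2} - 291 = -291 + 2 E^{2}$)
$V{\left(v{\left(x \right)} \right)} + n{\left(-71 \right)} = \left(-291 + 2 \cdot 0^{2}\right) - 272 = \left(-291 + 2 \cdot 0\right) - 272 = \left(-291 + 0\right) - 272 = -291 - 272 = -563$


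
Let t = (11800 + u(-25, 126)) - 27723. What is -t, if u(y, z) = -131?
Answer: 16054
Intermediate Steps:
t = -16054 (t = (11800 - 131) - 27723 = 11669 - 27723 = -16054)
-t = -1*(-16054) = 16054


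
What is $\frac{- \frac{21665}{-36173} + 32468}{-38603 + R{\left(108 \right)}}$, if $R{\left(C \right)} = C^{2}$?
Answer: $- \frac{1174486629}{974464447} \approx -1.2053$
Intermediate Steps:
$\frac{- \frac{21665}{-36173} + 32468}{-38603 + R{\left(108 \right)}} = \frac{- \frac{21665}{-36173} + 32468}{-38603 + 108^{2}} = \frac{\left(-21665\right) \left(- \frac{1}{36173}\right) + 32468}{-38603 + 11664} = \frac{\frac{21665}{36173} + 32468}{-26939} = \frac{1174486629}{36173} \left(- \frac{1}{26939}\right) = - \frac{1174486629}{974464447}$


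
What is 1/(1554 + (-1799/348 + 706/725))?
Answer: 8700/13483297 ≈ 0.00064524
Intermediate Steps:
1/(1554 + (-1799/348 + 706/725)) = 1/(1554 - 36503/8700) = 1/(13483297/8700) = 8700/13483297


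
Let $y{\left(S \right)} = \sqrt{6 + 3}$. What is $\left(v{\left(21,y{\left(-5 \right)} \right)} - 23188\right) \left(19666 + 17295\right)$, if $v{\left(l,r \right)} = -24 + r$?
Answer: $-857827849$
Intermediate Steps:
$y{\left(S \right)} = 3$ ($y{\left(S \right)} = \sqrt{9} = 3$)
$\left(v{\left(21,y{\left(-5 \right)} \right)} - 23188\right) \left(19666 + 17295\right) = \left(\left(-24 + 3\right) - 23188\right) \left(19666 + 17295\right) = \left(-21 - 23188\right) 36961 = \left(-23209\right) 36961 = -857827849$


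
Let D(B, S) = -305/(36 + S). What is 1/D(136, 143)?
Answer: -179/305 ≈ -0.58689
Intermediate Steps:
1/D(136, 143) = 1/(-305/(36 + 143)) = 1/(-305/179) = -179/305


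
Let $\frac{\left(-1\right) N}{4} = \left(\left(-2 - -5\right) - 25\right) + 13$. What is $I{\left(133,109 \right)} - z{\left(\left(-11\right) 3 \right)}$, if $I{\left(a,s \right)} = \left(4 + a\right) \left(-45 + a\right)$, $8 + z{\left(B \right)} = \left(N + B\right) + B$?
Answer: $12094$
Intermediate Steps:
$N = 36$ ($N = - 4 \left(\left(\left(-2 - -5\right) - 25\right) + 13\right) = - 4 \left(\left(\left(-2 + 5\right) - 25\right) + 13\right) = - 4 \left(\left(3 - 25\right) + 13\right) = - 4 \left(-22 + 13\right) = \left(-4\right) \left(-9\right) = 36$)
$z{\left(B \right)} = 28 + 2 B$ ($z{\left(B \right)} = -8 + \left(\left(36 + B\right) + B\right) = -8 + \left(36 + 2 B\right) = 28 + 2 B$)
$I{\left(a,s \right)} = \left(-45 + a\right) \left(4 + a\right)$
$I{\left(133,109 \right)} - z{\left(\left(-11\right) 3 \right)} = \left(-180 + 133^{2} - 5453\right) - \left(28 + 2 \left(\left(-11\right) 3\right)\right) = \left(-180 + 17689 - 5453\right) - \left(28 + 2 \left(-33\right)\right) = 12056 - \left(28 - 66\right) = 12056 - -38 = 12056 + 38 = 12094$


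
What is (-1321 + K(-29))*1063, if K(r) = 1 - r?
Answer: -1372333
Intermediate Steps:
(-1321 + K(-29))*1063 = (-1321 + (1 - 1*(-29)))*1063 = (-1321 + (1 + 29))*1063 = (-1321 + 30)*1063 = -1291*1063 = -1372333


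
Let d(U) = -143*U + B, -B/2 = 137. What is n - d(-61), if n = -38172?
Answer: -46621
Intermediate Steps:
B = -274 (B = -2*137 = -274)
d(U) = -274 - 143*U (d(U) = -143*U - 274 = -274 - 143*U)
n - d(-61) = -38172 - (-274 - 143*(-61)) = -38172 - (-274 + 8723) = -38172 - 1*8449 = -38172 - 8449 = -46621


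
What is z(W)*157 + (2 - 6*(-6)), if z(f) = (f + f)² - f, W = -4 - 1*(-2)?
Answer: 2864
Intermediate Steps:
W = -2 (W = -4 + 2 = -2)
z(f) = -f + 4*f² (z(f) = (2*f)² - f = 4*f² - f = -f + 4*f²)
z(W)*157 + (2 - 6*(-6)) = -2*(-1 + 4*(-2))*157 + (2 - 6*(-6)) = -2*(-1 - 8)*157 + (2 + 36) = -2*(-9)*157 + 38 = 18*157 + 38 = 2826 + 38 = 2864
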